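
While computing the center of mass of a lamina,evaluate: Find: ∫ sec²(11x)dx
Since d/dx[tan(11x)] = 11sec²(11x), integral = tan(11x)/11 + C

Answer: (1/11)tan(11x) + C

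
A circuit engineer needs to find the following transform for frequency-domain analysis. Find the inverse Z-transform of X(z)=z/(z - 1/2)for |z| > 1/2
Standard pair: z/(z-a) <-> a^n * u[n] for causal signals
With a=1/2: x[n]=(1/2)^n * u[n]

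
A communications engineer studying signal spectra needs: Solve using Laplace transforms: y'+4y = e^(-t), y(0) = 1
Take L: sY - 1 + 4Y = 1/(s + 1)
Y(s + 4) = 1/(s + 1) + 1
Y = 1/((s + 1)(s + 4)) + 1/(s + 4)
Partial fractions: 1/((s + 1)(s + 4)) = (1/3)/(s + 1) - (1/3)/(s + 4)
So Y = (1/3)/(s + 1) + (2/3)/(s + 4)
Inverse Laplace transform (L^(-1){1/(s + 1)} = e^(-t), L^(-1){1/(s + 4)} = e^(-4t)):

Answer: y(t) = (1/3)·e^(-t) + (2/3)·e^(-4t)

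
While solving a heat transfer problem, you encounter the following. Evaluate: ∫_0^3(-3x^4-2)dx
Step 1: Find antiderivative F(x)=(-3/5)x^5 - 2x
Step 2: F(3) - F(0)=-759/5 - (0)=-759/5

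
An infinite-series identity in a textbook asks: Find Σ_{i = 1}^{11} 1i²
=1·n(n+1)(2n+1)/6=1·11·12·23/6=506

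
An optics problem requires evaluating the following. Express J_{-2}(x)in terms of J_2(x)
For integer n: J_{-n}(x) = (-1)^n J_n(x)
With n = 2: J_{-2}(x) = (-1)^2 J_2(x) = J_2(x)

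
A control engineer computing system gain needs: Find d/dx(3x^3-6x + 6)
Power rule: d/dx(ax^n)=n·a·x^(n-1)
Term by term: 9·x^2-6

Answer: 9x^2-6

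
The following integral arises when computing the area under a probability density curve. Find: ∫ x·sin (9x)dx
By parts: u=x, dv=sin(9x) dx
du=dx, v=-cos(9x)/9
=-x·cos(9x)/9 + sin(9x)/9² + C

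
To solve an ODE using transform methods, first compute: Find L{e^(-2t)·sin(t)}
First shifting: L{e^(at)f(t)} = F(s-a)
L{sin(t)} = 1/(s² + 1)
Shift: 1/((s + 2)² + 1)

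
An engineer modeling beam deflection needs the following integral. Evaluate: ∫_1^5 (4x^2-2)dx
Step 1: Find antiderivative F(x)=(4/3)x^3 - 2x
Step 2: F(5) - F(1)=470/3 - (-2/3)=472/3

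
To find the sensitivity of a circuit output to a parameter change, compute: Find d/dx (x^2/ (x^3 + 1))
Quotient rule: (f/g)' = (f'g - fg')/g²
f = x^2, f' = 2x
g = x^3 + 1, g' = 3x^2

Answer: (2x·(x^3 + 1) - 3x^4)/(x^3 + 1)²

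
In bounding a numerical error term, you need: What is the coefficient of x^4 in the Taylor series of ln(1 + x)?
ln(1+x)=Σ (-1)^(n+1) x^n/n
Coefficient of x^4=(-1)^5/4=-1/4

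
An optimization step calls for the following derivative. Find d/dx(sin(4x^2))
Chain rule: d/dx[sin(u)] = cos(u)·u' where u = 4x^2
u' = 8x

Answer: 8x·cos(4x^2)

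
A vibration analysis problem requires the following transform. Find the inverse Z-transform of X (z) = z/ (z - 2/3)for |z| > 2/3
Standard pair: z/(z-a) <-> a^n * u[n] for causal signals
With a=2/3: x[n]=(2/3)^n * u[n]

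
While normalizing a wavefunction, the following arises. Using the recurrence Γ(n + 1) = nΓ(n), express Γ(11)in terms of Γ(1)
Γ(11) = 10Γ(10) = 10·9Γ(9) = ... = 10!·Γ(1) = 3628800·Γ(1)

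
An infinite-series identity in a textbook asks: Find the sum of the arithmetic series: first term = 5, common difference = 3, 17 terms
Last term: a_n=5+(17-1)·3=53
Sum=n(a_1+a_n)/2=17(5+53)/2=493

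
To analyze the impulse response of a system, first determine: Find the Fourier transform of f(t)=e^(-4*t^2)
The Fourier transform of a Gaussian e^(-a*t^2) is sqrt(pi/a)*e^(-omega^2/(4a)).
With a = 4: F(omega) = sqrt(pi)/2*e^(-omega^2/16)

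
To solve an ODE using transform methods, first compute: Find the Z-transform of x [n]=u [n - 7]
Using the time-shift property: Z{u[n-7]}=z^(-7) * z/(z-1)
=z^(-6)/(z-1)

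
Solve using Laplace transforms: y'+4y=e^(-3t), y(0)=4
Take L: sY - 4+4Y=1/(s+3)
Y(s+4)=1/(s+3)+4
Y=1/((s+3)(s+4))+4/(s+4)
Partial fractions: 1/((s+3)(s+4))=1/(s+3)-1/(s+4)
So Y=1/(s+3)+3/(s+4)
Inverse Laplace transform (L^(-1){1/(s+3)}=e^(-3t), L^(-1){1/(s+4)}=e^(-4t)):

Answer: y(t)=1·e^(-3t)+3·e^(-4t)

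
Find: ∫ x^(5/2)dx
Power rule: ∫ x^(5/2) dx=x^(7/2)/(7/2) + C

Answer: (2/7)·x^(7/2) + C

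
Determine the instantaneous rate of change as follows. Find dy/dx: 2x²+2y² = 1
Differentiate: 4x+4y·(dy/dx) = 0
dy/dx = -4x/(4y) = -1·(x/y)

Answer: dy/dx = -1·(x/y)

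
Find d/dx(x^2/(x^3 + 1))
Quotient rule: (f/g)'=(f'g - fg')/g²
f=x^2, f'=2x
g=x^3 + 1, g'=3x^2

Answer: (2x·(x^3 + 1) - 3x^4)/(x^3 + 1)²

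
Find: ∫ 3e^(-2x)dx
Since d/dx[e^(-2x)]=-2e^(-2x), we get -3/2 e^(-2x)+C

Answer: (-3/2)e^(-2x)+C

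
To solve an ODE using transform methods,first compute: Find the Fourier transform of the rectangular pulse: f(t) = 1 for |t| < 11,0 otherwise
F(omega)=integral from -11 to 11 of e^(-j*omega*t) dt
=2*sin(11*omega)/omega=22*sinc(11*omega/pi)

Answer: 2*sin(11*omega)/omega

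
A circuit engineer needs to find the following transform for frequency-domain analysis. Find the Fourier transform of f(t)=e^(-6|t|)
Using the standard pair: F{e^(-a|t|)} = 2a/(a^2+omega^2)
With a = 6: F(omega) = 12/(36+omega^2)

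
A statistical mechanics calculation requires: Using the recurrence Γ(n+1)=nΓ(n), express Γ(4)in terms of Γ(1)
Γ(4)=3Γ(3)=3·2Γ(2)=...=3!·Γ(1)=6·Γ(1)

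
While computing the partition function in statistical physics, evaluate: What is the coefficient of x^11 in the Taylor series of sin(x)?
sin(x) = Σ (-1)^k x^(2k + 1)/(2k + 1)!
For x^11: (-1)^5/11! = -1/39916800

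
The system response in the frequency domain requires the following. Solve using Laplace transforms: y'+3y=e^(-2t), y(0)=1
Take L: sY - 1 + 3Y = 1/(s + 2)
Y(s + 3) = 1/(s + 2) + 1
Y = 1/((s + 2)(s + 3)) + 1/(s + 3)
Partial fractions: 1/((s + 2)(s + 3)) = 1/(s + 2) - 1/(s + 3)
So Y = 1/(s + 2)
Inverse Laplace transform (L^(-1){1/(s + 2)} = e^(-2t), L^(-1){1/(s + 3)} = e^(-3t)):

Answer: y(t) = 1·e^(-2t)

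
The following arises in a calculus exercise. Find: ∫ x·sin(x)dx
By parts: u = x, dv = sin(x) dx
du = dx, v = -cos(x)
= -x·cos(x)+sin(x)+C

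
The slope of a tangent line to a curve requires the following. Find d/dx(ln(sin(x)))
Chain rule: d/dx[ln(u)]=u'/u where u=sin(x)
u'=cos(x)

Answer: (cos(x))/(sin(x))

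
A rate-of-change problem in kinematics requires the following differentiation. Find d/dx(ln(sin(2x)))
Chain rule: d/dx[ln(u)] = u'/u where u = sin(2x)
u' = 2cos(2x)

Answer: (2cos(2x))/(sin(2x))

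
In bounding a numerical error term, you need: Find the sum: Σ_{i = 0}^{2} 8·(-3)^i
Geometric series: S = a(1 - r^n)/(1 - r)
a = 8, r = -3, n = 3
S = 8(1+27)/4 = 56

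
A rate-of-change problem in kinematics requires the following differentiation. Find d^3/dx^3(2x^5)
Apply power rule 3 times:
d^1: 10x^4
d^2: 40x^3
d^3: 120x^2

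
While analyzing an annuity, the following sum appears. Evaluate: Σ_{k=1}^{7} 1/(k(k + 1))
Partial fractions: 1/(k(k + 1))=1/k - 1/(k + 1)
Telescoping sum: 1(1 - 1/8)=1·7/8

Answer: 7/8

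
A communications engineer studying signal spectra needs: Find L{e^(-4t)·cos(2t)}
First shifting: L{e^(at)f(t)} = F(s-a)
L{cos(2t)} = s/(s² + 4)
Shift: (s + 4)/((s + 4)² + 4)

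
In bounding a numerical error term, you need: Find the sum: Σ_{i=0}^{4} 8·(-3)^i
Geometric series: S = a(1 - r^n)/(1 - r)
a = 8, r = -3, n = 5
S = 8(1+243)/4 = 488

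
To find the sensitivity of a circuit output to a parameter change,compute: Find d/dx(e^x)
Chain rule: d/dx[e^u]=e^u · u' where u=x
u'=1

Answer: 1·e^x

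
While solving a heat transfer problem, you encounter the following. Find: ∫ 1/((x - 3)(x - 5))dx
Partial fractions: 1/((x-3)(x-5)) = A/(x-3)+B/(x-5)
A = -1/2, B = 1/2
∫ [-1/2· 1/(x-3)+1/2· 1/(x-5)] dx
= (1/2)[ln|x-5| - ln|x-3|]+C

Answer: (1/2)·ln|(x-5)/(x-3)|+C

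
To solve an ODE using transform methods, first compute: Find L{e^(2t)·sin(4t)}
First shifting: L{e^(at)f(t)} = F(s-a)
L{sin(4t)} = 4/(s² + 16)
Shift: 4/((s-2)² + 16)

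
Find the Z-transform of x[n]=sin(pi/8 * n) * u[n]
Z{sin(w0*n)*u[n]} = z*sin(w0)/(z^2-2z*cos(w0)+1)
With w0 = pi/8: X(z) = z*sin(pi/8)/(z^2-2z*cos(pi/8)+1)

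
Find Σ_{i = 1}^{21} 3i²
= 3·n(n + 1)(2n + 1)/6 = 3·21·22·43/6 = 9933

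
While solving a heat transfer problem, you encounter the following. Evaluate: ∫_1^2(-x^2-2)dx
Step 1: Find antiderivative F(x)=(-1/3)x^3-2x
Step 2: F(2) - F(1)=-20/3 - (-7/3)=-13/3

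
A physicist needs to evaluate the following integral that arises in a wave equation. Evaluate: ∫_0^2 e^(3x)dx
Antiderivative: (1/3)e^(3x)
Evaluate: (1/3)(e^6 - 1)

Answer: (e^6 - 1)/3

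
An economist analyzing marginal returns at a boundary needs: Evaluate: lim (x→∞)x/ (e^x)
Apply L'Hôpital 1 times (∞/∞ each time):
Eventually get 1!/(e^x) → 0

Answer: 0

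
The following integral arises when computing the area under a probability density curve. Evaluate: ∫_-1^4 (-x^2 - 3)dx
Step 1: Find antiderivative F(x) = (-1/3)x^3 - 3x
Step 2: F(4) - F(-1) = -100/3 - (10/3) = -110/3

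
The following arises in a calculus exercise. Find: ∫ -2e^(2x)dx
Since d/dx[e^(2x)] = 2e^(2x), we get -1 e^(2x) + C

Answer: -e^(2x) + C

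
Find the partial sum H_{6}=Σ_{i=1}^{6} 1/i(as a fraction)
H_6=1 + 1/2 + 1/3 + ... + 1/6
=49/20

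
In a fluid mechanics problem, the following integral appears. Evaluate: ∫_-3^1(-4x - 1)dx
Step 1: Find antiderivative F(x)=-2x^2 - x
Step 2: F(1) - F(-3)=-3 - (-15)=12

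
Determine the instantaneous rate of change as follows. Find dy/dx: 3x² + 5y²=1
Differentiate: 6x+10y·(dy/dx)=0
dy/dx=-6x/(10y)=-(3/5)·(x/y)

Answer: dy/dx=-(3/5)·(x/y)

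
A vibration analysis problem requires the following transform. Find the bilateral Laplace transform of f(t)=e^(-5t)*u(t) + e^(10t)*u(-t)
For e^(-5t)*u(t): L = 1/(s + 5), Re(s) > -5
For e^(10t)*u(-t): L = -1/(s-10), Re(s) < 10
Combined: F(s) = 1/(s + 5) - 1/(s-10), -5 < Re(s) < 10

Answer: 1/(s + 5) - 1/(s-10), ROC: -5 < Re(s) < 10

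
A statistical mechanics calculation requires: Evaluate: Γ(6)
Γ(n)=(n-1)! for positive integers
Γ(6)=5!=120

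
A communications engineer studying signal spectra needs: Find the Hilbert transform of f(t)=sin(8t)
The Hilbert transform shifts each frequency component by -pi/2.
H{sin(wt)} = -cos(wt)
With w = 8: H{sin(8t)} = -cos(8t)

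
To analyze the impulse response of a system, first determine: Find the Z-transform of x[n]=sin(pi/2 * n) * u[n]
Z{sin(w0*n)*u[n]}=z*sin(w0)/(z^2 - 2z*cos(w0) + 1)
With w0=pi/2: X(z)=z*sin(pi/2)/(z^2 - 2z*cos(pi/2) + 1)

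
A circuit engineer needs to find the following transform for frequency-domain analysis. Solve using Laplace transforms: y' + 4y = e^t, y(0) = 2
Take L: sY - 2+4Y = 1/(s-1)
Y(s+4) = 1/(s-1)+2
Y = 1/((s-1)(s+4))+2/(s+4)
Partial fractions: 1/((s-1)(s+4)) = (1/5)/(s-1) - (1/5)/(s+4)
So Y = (1/5)/(s-1)+(9/5)/(s+4)
Inverse Laplace transform (L^(-1){1/(s-1)} = e^t, L^(-1){1/(s+4)} = e^(-4t)):

Answer: y(t) = (1/5)·e^t+(9/5)·e^(-4t)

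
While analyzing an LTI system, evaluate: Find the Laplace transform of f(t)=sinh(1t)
L{sinh(at)}=a/(s²-a²)
L{sinh(1t)}=1/(s²-1)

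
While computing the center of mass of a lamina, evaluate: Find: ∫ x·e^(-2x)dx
Integration by parts: u = x, dv = e^(-2x) dx
du = dx, v = e^(-2x)/(-2)
= x·e^(-2x)/(-2) - ∫ e^(-2x)/(-2) dx
= x·e^(-2x)/(-2) - e^(-2x)/4 + C

Answer: e^(-2x)(x/(-2) - 1/4) + C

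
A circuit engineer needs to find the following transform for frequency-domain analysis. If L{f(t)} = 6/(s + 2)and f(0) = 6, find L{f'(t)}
L{f'(t)} = s·F(s) - f(0) = 6s/(s+2)-6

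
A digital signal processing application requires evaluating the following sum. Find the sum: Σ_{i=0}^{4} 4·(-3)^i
Geometric series: S=a(1 - r^n)/(1 - r)
a=4, r=-3, n=5
S=4(1+243)/4=244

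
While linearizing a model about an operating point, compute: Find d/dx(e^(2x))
Chain rule: d/dx[e^u]=e^u · u' where u=2x
u'=2

Answer: 2·e^(2x)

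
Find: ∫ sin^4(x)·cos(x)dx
Let u = sin(x), du = cos(x) dx
∫ u^4 du = u^5/5 + C

Answer: sin^5(x)/5 + C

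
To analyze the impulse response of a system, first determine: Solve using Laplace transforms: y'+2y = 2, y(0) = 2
Take L of both sides: sY(s) - 2 + 2Y(s) = 2/s
Y(s)(s + 2) = 2/s + 2
Y(s) = 2/(s(s + 2)) + 2/(s + 2)
Partial fractions: 2/(s(s + 2)) = 1/s - 1/(s + 2)
So Y(s) = 1/s + 1/(s + 2)
Inverse transform (L^(-1){1/s} = 1, L^(-1){1/(s + 2)} = e^(-2t)):

Answer: y(t) = 1 + e^(-2t)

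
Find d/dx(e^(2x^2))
Chain rule: d/dx[e^u]=e^u · u' where u=2x^2
u'=4x

Answer: 4x·e^(2x^2)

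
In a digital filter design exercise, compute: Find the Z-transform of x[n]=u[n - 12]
Using the time-shift property: Z{u[n-12]} = z^(-12) * z/(z-1)
= z^(-11)/(z-1)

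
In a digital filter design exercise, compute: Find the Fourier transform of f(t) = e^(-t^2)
The Fourier transform of a Gaussian e^(-t^2) is sqrt(pi)*e^(-omega^2/4).
With a = 1: F(omega) = sqrt(pi)*e^(-omega^2/4)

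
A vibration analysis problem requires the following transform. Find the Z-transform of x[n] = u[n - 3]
Using the time-shift property: Z{u[n-3]}=z^(-3) * z/(z-1)
=z^(-2)/(z-1)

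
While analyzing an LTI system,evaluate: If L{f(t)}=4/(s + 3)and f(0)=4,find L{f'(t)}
L{f'(t)} = s·F(s) - f(0) = 4s/(s+3)-4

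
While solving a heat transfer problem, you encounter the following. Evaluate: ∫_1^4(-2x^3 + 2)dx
Step 1: Find antiderivative F(x) = (-1/2)x^4 + 2x
Step 2: F(4) - F(1) = -120 - (3/2) = -243/2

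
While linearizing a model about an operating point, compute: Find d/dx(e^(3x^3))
Chain rule: d/dx[e^u] = e^u · u' where u = 3x^3
u' = 9x^2

Answer: 9x^2·e^(3x^3)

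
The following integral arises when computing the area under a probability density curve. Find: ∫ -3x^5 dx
Using power rule: ∫ -3x^5 dx = -3/6 x^6+C = (-1/2)x^6+C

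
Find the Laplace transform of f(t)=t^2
L{t^n}=n!/s^(n + 1)
L{t^2}=2!/s^3=2/s^3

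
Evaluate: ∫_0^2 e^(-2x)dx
Antiderivative: (1/(-2))e^(-2x)
Evaluate: (1/(-2))(e^-4-1)

Answer: (e^-4-1)/(-2)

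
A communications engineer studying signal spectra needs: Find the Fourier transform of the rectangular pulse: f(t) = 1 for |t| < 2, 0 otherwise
F(omega)=integral from -2 to 2 of e^(-j*omega*t) dt
=2*sin(2*omega)/omega=4*sinc(2*omega/pi)

Answer: 2*sin(2*omega)/omega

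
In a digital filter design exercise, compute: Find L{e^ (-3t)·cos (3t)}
First shifting: L{e^(at)f(t)}=F(s-a)
L{cos(3t)}=s/(s² + 9)
Shift: (s + 3)/((s + 3)² + 9)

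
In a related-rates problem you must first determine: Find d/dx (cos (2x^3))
Chain rule: d/dx[cos(u)]=-sin(u)·u' where u=2x^3
u'=6x^2

Answer: -6x^2·sin(2x^3)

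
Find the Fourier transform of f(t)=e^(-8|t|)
Using the standard pair: F{e^(-a|t|)}=2a/(a^2 + omega^2)
With a=8: F(omega)=16/(64 + omega^2)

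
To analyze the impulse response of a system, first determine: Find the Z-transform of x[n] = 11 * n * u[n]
Z{n*u[n]}=z/(z-1)^2
By linearity: Z{11*n*u[n]}=11z/(z-1)^2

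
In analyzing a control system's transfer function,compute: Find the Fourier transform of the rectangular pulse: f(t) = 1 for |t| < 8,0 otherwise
F(omega) = integral from -8 to 8 of e^(-j * omega * t) dt
= 2 * sin(8 * omega)/omega = 16 * sinc(8 * omega/pi)

Answer: 2 * sin(8 * omega)/omega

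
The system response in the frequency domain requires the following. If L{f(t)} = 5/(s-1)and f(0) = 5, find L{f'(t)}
L{f'(t)}=s·F(s) - f(0)=5s/(s-1) - 5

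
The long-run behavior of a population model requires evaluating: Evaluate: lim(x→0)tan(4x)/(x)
tan(u) ≈ u for small u:
tan(4x)/(x) ≈ 4x/(x)=4/1

Answer: 4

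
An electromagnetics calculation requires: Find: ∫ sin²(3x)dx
Using identity sin²(u) = (1 - cos(2u))/2:
∫ (1 - cos(6x))/2 dx = x/2 - sin(6x)/12+C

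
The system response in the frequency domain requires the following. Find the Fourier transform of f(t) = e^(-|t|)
Using the standard pair: F{e^(-a|t|)} = 2a/(a^2+omega^2)
With a = 1: F(omega) = 2/(1+omega^2)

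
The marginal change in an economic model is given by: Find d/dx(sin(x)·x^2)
Product rule: (fg)'=f'g + fg'
f=sin(x), f'=cos(x)
g=x^2, g'=2x

Answer: cos(x)·x^2 + 2·sin(x)·x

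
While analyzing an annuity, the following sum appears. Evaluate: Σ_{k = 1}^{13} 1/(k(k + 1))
Partial fractions: 1/(k(k+1))=1/k - 1/(k+1)
Telescoping sum: 1(1-1/14)=1·13/14

Answer: 13/14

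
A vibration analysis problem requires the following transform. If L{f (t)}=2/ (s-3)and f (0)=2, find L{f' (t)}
L{f'(t)}=s·F(s) - f(0)=2s/(s-3) - 2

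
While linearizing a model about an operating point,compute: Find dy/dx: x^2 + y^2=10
Differentiate: 2x + 2y·(dy/dx)=0
dy/dx=-2x/(2y)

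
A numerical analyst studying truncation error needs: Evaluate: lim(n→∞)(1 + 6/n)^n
This is the definition of e^6: lim(1 + 6/n)^n = e^6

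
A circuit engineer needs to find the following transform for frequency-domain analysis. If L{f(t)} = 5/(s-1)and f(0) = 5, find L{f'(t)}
L{f'(t)}=s·F(s) - f(0)=5s/(s-1) - 5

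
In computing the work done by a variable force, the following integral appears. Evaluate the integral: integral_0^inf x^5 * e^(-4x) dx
This is a Gamma integral. Substitute u=4x (du=4 dx):
integral_0^inf x^5 * e^(-4x) dx=(1/4^6) integral_0^inf u^5 * e^(-u) du
=Gamma(6)/4^6=5!/4^6=120/4096

Answer: 15/512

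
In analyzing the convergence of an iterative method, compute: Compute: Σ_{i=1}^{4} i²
Using formula: Σ i^2 = n(n+1)(2n+1)/6 = 4·5·9/6 = 30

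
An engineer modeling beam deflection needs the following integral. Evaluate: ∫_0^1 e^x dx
Antiderivative: e^x
Evaluate: (e^1 - 1)

Answer: e^1 - 1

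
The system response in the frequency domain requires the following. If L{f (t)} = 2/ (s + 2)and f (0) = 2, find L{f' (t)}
L{f'(t)} = s·F(s) - f(0) = 2s/(s + 2) - 2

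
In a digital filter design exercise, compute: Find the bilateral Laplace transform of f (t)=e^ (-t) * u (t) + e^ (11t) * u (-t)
For e^(-t) * u(t): L = 1/(s + 1), Re(s) > -1
For e^(11t) * u(-t): L = -1/(s-11), Re(s) < 11
Combined: F(s) = 1/(s + 1) - 1/(s-11), -1 < Re(s) < 11

Answer: 1/(s + 1) - 1/(s-11), ROC: -1 < Re(s) < 11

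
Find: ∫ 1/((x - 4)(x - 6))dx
Partial fractions: 1/((x-4)(x-6)) = A/(x-4)+B/(x-6)
A = -1/2, B = 1/2
∫ [-1/2· 1/(x-4)+1/2· 1/(x-6)] dx
= (1/2)[ln|x-6| - ln|x-4|]+C

Answer: (1/2)·ln|(x-6)/(x-4)|+C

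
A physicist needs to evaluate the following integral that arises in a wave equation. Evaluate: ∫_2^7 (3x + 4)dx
Step 1: Find antiderivative F(x)=(3/2)x^2+4x
Step 2: F(7) - F(2)=203/2 - (14)=175/2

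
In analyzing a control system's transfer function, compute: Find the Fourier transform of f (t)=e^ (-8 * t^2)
The Fourier transform of a Gaussian e^(-a*t^2) is sqrt(pi/a)*e^(-omega^2/(4a)).
With a = 8: F(omega) = sqrt(pi/8)*e^(-omega^2/32)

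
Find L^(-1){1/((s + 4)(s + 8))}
Partial fractions: 1/((s+4)(s+8)) = A/(s+4)+B/(s+8)
Cover-up: A = 1/(s+8)|_{s = -4} = 1/4; B = 1/(s+4)|_{s = -8} = -1/4
L^(-1) = (1/4)e^(-4t) - (1/4)e^(-8t)

Answer: (1/4)(e^(-4t) - e^(-8t))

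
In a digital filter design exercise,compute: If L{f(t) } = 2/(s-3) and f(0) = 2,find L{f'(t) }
L{f'(t)} = s·F(s) - f(0) = 2s/(s-3)-2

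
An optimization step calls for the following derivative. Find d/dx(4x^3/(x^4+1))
Quotient rule: (f/g)'=(f'g - fg')/g²
f=4x^3, f'=12x^2
g=x^4+1, g'=4x^3

Answer: (12x^2·(x^4+1)-16x^6)/(x^4+1)²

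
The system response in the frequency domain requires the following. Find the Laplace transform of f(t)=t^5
L{t^n} = n!/s^(n + 1)
L{t^5} = 5!/s^6 = 120/s^6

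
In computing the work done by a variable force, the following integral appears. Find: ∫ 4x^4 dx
Using power rule: ∫ 4x^4 dx=4/5 x^5 + C=(4/5)x^5 + C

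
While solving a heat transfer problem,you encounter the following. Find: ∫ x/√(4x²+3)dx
Let u=4x² + 3, du=8x dx
∫ (1/8)·u^(-1/2) du=√u/4 + C

Answer: √(4x² + 3)/4 + C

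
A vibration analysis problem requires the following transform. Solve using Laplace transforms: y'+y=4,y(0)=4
Take L of both sides: sY(s) - 4 + Y(s) = 4/s
Y(s)(s + 1) = 4/s + 4
Y(s) = 4/(s(s + 1)) + 4/(s + 1)
Partial fractions: 4/(s(s + 1)) = 4/s - 4/(s + 1)
So Y(s) = 4/s
Inverse transform (L^(-1){1/s} = 1, L^(-1){1/(s + 1)} = e^(-t)):

Answer: y(t) = 4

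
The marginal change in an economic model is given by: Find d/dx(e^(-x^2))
Chain rule: d/dx[e^u] = e^u · u' where u = -x^2
u' = -2x

Answer: -2x·e^(-x^2)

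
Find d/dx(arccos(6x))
d/dx[arccos(u)] = -u'/√(1-u²), u = 6x, u' = 6

Answer: -6/√(1 - 36x²)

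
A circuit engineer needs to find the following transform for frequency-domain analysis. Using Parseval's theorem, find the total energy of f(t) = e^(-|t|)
Parseval's theorem: E = integral |f(t)|^2 dt = (1/2pi) integral |F(omega)|^2 domega
E = integral_{-inf}^{inf} e^(-2|t|) dt = 2 * integral_0^inf e^(-2t) dt = 2/(2 * 1) = 1/1

Answer: 1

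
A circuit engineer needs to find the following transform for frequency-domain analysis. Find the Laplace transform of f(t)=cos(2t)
L{cos(wt)} = s/(s²+w²)
L{cos(2t)} = s/(s²+4)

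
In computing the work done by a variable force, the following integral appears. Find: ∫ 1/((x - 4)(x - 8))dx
Partial fractions: 1/((x-4)(x-8)) = A/(x-4) + B/(x-8)
A = -1/4, B = 1/4
∫ [-1/4· 1/(x-4) + 1/4· 1/(x-8)] dx
= (1/4)[ln|x-8| - ln|x-4|] + C

Answer: (1/4)·ln|(x-8)/(x-4)| + C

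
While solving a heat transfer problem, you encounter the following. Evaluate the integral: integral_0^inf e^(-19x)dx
integral_0^inf e^(-19x) dx = [-1/19 * e^(-19x)]_0^inf
= 0 - (-1/19) = 1/19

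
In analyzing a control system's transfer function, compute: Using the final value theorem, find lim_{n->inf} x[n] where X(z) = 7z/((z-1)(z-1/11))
Final value theorem: lim x[n]=lim_{z->1} (z-1)*X(z)
(z-1)*X(z)=7z/(z-1/11)
As z->1: 7/(1-1/11)=7/(10/11)=77/10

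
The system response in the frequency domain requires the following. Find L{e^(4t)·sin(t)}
First shifting: L{e^(at)f(t)}=F(s-a)
L{sin(t)}=1/(s²+1)
Shift: 1/((s-4)²+1)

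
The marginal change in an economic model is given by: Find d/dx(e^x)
Chain rule: d/dx[e^u]=e^u · u' where u=x
u'=1

Answer: 1·e^x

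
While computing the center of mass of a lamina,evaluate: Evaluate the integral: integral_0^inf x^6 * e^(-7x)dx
This is a Gamma integral. Substitute u = 7x (du = 7 dx):
integral_0^inf x^6*e^(-7x) dx = (1/7^7) integral_0^inf u^6*e^(-u) du
= Gamma(7)/7^7 = 6!/7^7 = 720/823543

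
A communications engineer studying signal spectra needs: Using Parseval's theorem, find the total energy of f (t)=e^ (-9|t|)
Parseval's theorem: E=integral |f(t)|^2 dt=(1/2pi) integral |F(omega)|^2 domega
E=integral_{-inf}^{inf} e^(-18|t|) dt=2*integral_0^inf e^(-18t) dt=2/(2*9)=1/9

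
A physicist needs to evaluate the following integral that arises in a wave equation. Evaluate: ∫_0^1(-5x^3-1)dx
Step 1: Find antiderivative F(x)=(-5/4)x^4 - x
Step 2: F(1) - F(0)=-9/4 - (0)=-9/4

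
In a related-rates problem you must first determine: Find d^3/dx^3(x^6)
Apply power rule 3 times:
d^1: 6x^5
d^2: 30x^4
d^3: 120x^3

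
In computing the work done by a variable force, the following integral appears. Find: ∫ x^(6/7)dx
Power rule: ∫ x^(6/7) dx=x^(13/7)/(13/7)+C

Answer: (7/13)·x^(13/7)+C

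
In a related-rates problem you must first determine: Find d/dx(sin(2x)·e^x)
Product rule: (fg)'=f'g + fg'
f=sin(2x), f'=2·cos(2x)
g=e^x, g'=e^x

Answer: 2·cos(2x)·e^x + sin(2x)·e^x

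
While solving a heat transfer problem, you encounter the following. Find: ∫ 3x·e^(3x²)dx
Let u = 3x², du = 6x dx
∫ (1/2)e^u du = e^u/2 + C

Answer: e^(3x²)/2 + C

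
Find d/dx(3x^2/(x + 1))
Quotient rule: (f/g)'=(f'g - fg')/g²
f=3x^2, f'=6x
g=x+1, g'=1

Answer: (6x·(x+1)-3x^2)/(x+1)²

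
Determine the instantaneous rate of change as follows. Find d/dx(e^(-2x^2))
Chain rule: d/dx[e^u]=e^u · u' where u=-2x^2
u'=-4x

Answer: -4x·e^(-2x^2)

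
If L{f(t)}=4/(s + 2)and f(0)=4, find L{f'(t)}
L{f'(t)} = s·F(s) - f(0) = 4s/(s + 2) - 4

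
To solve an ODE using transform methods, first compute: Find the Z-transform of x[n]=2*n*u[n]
Z{n*u[n]} = z/(z-1)^2
By linearity: Z{2*n*u[n]} = 2z/(z-1)^2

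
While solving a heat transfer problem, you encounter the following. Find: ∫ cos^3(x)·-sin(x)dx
Let u = cos(x), du = -sin(x) dx
∫ u^3 du = u^4/4 + C

Answer: cos^4(x)/4 + C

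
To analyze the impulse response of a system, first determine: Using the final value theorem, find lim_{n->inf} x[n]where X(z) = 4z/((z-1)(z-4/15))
Final value theorem: lim x[n]=lim_{z->1} (z-1) * X(z)
(z-1) * X(z)=4z/(z-4/15)
As z->1: 4/(1-4/15)=4/(11/15)=60/11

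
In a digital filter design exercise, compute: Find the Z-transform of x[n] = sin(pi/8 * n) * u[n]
Z{sin(w0*n)*u[n]} = z*sin(w0)/(z^2-2z*cos(w0)+1)
With w0 = pi/8: X(z) = z*sin(pi/8)/(z^2-2z*cos(pi/8)+1)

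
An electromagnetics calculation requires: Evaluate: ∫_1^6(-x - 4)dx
Step 1: Find antiderivative F(x)=(-1/2)x^2 - 4x
Step 2: F(6) - F(1)=-42 - (-9/2)=-75/2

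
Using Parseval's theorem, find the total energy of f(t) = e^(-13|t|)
Parseval's theorem: E=integral |f(t)|^2 dt=(1/2pi) integral |F(omega)|^2 domega
E=integral_{-inf}^{inf} e^(-26|t|) dt=2 * integral_0^inf e^(-26t) dt=2/(2 * 13)=1/13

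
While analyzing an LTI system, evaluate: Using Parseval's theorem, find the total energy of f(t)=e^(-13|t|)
Parseval's theorem: E = integral |f(t)|^2 dt = (1/2pi) integral |F(omega)|^2 domega
E = integral_{-inf}^{inf} e^(-26|t|) dt = 2 * integral_0^inf e^(-26t) dt = 2/(2 * 13) = 1/13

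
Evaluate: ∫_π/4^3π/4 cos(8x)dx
Antiderivative: sin(8x)/8
Evaluate at bounds: [sin(8·3π/4)/8] - [sin(8·π/4)/8]
=((0) - (0))/8=0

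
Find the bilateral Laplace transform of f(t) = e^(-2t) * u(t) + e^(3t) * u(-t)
For e^(-2t) * u(t): L=1/(s + 2), Re(s) > -2
For e^(3t) * u(-t): L=-1/(s-3), Re(s) < 3
Combined: F(s)=1/(s + 2) - 1/(s-3), -2 < Re(s) < 3

Answer: 1/(s + 2) - 1/(s-3), ROC: -2 < Re(s) < 3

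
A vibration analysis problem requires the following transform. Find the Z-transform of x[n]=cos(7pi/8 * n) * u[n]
Z{cos(w0 * n) * u[n]} = z(z - cos(w0))/(z^2 - 2z * cos(w0) + 1)
With w0 = 7pi/8: X(z) = z(z - cos(7pi/8))/(z^2 - 2z * cos(7pi/8) + 1)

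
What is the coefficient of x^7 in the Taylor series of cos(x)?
cos(x) has only even powers. Coefficient of x^7=0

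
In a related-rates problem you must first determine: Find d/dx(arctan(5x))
d/dx[arctan(u)]=u'/(1 + u²), u=5x, u'=5

Answer: 5/(1 + 25x²)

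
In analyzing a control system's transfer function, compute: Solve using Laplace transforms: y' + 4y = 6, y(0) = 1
Take L of both sides: sY(s)-1+4Y(s)=6/s
Y(s)(s+4)=6/s+1
Y(s)=6/(s(s+4))+1/(s+4)
Partial fractions: 6/(s(s+4))=(3/2)/s - (3/2)/(s+4)
So Y(s)=(3/2)/s - (1/2)/(s+4)
Inverse transform (L^(-1){1/s}=1, L^(-1){1/(s+4)}=e^(-4t)):

Answer: y(t)=3/2 - (1/2)·e^(-4t)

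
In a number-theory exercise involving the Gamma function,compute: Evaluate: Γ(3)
Γ(n) = (n-1)! for positive integers
Γ(3) = 2! = 2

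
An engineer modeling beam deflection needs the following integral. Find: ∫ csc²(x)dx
Since d/dx[-cot(x)] = csc²(x), integral = -cot(x)+C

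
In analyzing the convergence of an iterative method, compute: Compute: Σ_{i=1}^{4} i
Using formula: Σ i^1 = n(n+1)/2 = 4·5/2 = 10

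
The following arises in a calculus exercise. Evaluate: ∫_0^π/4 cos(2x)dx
Antiderivative: sin(2x)/2
Evaluate at bounds: [sin(2·π/4)/2] - [sin(2·0)/2]
= ((1) - (0))/2 = 1/2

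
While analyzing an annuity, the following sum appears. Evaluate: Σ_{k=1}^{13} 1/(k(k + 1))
Partial fractions: 1/(k(k+1))=1/k - 1/(k+1)
Telescoping sum: 1(1-1/14)=1·13/14

Answer: 13/14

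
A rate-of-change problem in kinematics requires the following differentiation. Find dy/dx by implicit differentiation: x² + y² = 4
Differentiate both sides: 2x+2y·(dy/dx) = 0
Solve: dy/dx = -2x/(2y) = -x/y

Answer: dy/dx = -x/y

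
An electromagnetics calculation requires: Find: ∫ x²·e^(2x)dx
Integration by parts twice:
First: u = x², dv = e^(2x) dx => x²e^(2x)/2 - (2/2)∫ xe^(2x) dx
Second (∫ xe^(2x) dx): xe^(2x)/2 - e^(2x)/4
Combining: e^(2x)(x²/2 - 2x/4 + 2/8) + C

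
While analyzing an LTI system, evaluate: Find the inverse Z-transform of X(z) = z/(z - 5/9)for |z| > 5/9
Standard pair: z/(z-a) <-> a^n * u[n] for causal signals
With a = 5/9: x[n] = (5/9)^n * u[n]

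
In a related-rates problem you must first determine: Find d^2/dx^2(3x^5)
Apply power rule 2 times:
d^1: 15x^4
d^2: 60x^3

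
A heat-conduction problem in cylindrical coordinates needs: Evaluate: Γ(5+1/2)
Γ(n+1/2)=(2n)!√π/(4^n·n!)
=3628800√π/(1024·120)=(945/32)·√π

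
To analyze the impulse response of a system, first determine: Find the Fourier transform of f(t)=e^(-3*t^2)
The Fourier transform of a Gaussian e^(-a * t^2) is sqrt(pi/a) * e^(-omega^2/(4a)).
With a = 3: F(omega) = sqrt(pi/3) * e^(-omega^2/12)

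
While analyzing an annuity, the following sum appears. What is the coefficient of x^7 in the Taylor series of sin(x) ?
sin(x) = Σ (-1)^k x^(2k + 1)/(2k + 1)!
For x^7: (-1)^3/7! = -1/5040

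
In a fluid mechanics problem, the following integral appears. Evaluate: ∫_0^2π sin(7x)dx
Antiderivative: -cos(7x)/7
Evaluate at bounds: [-cos(7·2π)/7] - [-cos(7·0)/7]
=(-(1)+(1))/7=0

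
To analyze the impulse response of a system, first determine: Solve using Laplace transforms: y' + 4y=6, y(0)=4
Take L of both sides: sY(s)-4+4Y(s) = 6/s
Y(s)(s+4) = 6/s+4
Y(s) = 6/(s(s+4))+4/(s+4)
Partial fractions: 6/(s(s+4)) = (3/2)/s - (3/2)/(s+4)
So Y(s) = (3/2)/s+(5/2)/(s+4)
Inverse transform (L^(-1){1/s} = 1, L^(-1){1/(s+4)} = e^(-4t)):

Answer: y(t) = 3/2+(5/2)·e^(-4t)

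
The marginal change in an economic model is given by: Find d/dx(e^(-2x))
Chain rule: d/dx[e^u]=e^u · u' where u=-2x
u'=-2

Answer: -2·e^(-2x)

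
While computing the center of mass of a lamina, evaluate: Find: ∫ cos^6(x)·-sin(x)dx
Let u = cos(x), du = -sin(x) dx
∫ u^6 du = u^7/7 + C

Answer: cos^7(x)/7 + C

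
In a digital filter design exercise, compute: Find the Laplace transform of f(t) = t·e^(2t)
L{t·e^(at)}=1/(s-a)²
L{t·e^(2t)}=1/(s-2)²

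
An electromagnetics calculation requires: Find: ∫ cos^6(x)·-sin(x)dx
Let u=cos(x), du=-sin(x) dx
∫ u^6 du=u^7/7 + C

Answer: cos^7(x)/7 + C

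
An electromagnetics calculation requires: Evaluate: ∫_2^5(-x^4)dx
Step 1: Find antiderivative F(x) = (-1/5)x^5
Step 2: F(5) - F(2) = -625 - (-32/5) = -3093/5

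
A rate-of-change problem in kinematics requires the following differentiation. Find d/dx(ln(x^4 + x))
Chain rule: d/dx[ln(u)]=u'/u where u=x^4+x
u'=4x^3+1

Answer: (4x^3+1)/(x^4+x)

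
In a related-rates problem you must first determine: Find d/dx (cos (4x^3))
Chain rule: d/dx[cos(u)] = -sin(u)·u' where u = 4x^3
u' = 12x^2

Answer: -12x^2·sin(4x^3)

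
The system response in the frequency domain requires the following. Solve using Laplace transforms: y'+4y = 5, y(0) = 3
Take L of both sides: sY(s) - 3 + 4Y(s)=5/s
Y(s)(s + 4)=5/s + 3
Y(s)=5/(s(s + 4)) + 3/(s + 4)
Partial fractions: 5/(s(s + 4))=(5/4)/s - (5/4)/(s + 4)
So Y(s)=(5/4)/s + (7/4)/(s + 4)
Inverse transform (L^(-1){1/s}=1, L^(-1){1/(s + 4)}=e^(-4t)):

Answer: y(t)=5/4 + (7/4)·e^(-4t)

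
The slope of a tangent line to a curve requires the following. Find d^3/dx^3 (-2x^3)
Apply power rule 3 times:
d^1: -6x^2
d^2: -12x
d^3: -12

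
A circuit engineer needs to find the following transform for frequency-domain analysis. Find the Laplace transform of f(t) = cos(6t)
L{cos(wt)}=s/(s² + w²)
L{cos(6t)}=s/(s² + 36)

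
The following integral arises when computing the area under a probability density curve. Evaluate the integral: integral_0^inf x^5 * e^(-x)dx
This is a Gamma integral. Substitute u=1x:
integral_0^inf x^5*e^(-x) dx=(1/1^6) integral_0^inf u^5*e^(-u) du
=Gamma(6)/1^6=5!/1^6=120/1

Answer: 120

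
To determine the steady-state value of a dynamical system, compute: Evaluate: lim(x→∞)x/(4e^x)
Apply L'Hôpital 1 times (∞/∞ each time):
Eventually get 1!/(4e^x) → 0

Answer: 0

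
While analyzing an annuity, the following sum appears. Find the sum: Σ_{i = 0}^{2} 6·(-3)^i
Geometric series: S=a(1 - r^n)/(1 - r)
a=6, r=-3, n=3
S=6(1 + 27)/4=42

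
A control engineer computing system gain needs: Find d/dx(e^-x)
Chain rule: d/dx[e^u]=e^u · u' where u=-x
u'=-1

Answer: -1·e^-x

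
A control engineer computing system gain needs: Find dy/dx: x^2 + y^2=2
Differentiate: 2x + 2y·(dy/dx)=0
dy/dx=-2x/(2y)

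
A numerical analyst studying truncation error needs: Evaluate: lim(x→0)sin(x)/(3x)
L'Hôpital (0/0): lim cos(x)/3 = 1/3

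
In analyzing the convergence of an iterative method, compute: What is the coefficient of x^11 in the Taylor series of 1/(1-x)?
1/(1-x) = Σ x^n for |x|<1
All coefficients are 1

Answer: 1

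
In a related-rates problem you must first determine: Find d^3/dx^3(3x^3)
Apply power rule 3 times:
d^1: 9x^2
d^2: 18x
d^3: 18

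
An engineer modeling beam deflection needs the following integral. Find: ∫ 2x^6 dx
Using power rule: ∫ 2x^6 dx = 2/7 x^7 + C = (2/7)x^7 + C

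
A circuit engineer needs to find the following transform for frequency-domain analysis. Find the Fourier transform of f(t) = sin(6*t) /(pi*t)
sin(W*t)/(pi*t)=(W/pi)*sinc(W*t/pi) is the impulse response of the ideal low-pass filter with cutoff W (here W=6).
Its Fourier transform is a rectangular function:
F(omega)=1 for |omega| < 6, 0 otherwise

Answer: rect(omega/12) [i.e., 1 for |omega| < 6, 0 otherwise]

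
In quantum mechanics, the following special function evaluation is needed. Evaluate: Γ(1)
Γ(n)=(n-1)! for positive integers
Γ(1)=0!=1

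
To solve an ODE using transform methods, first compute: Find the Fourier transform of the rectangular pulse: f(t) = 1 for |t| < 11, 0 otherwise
F(omega)=integral from -11 to 11 of e^(-j*omega*t) dt
=2*sin(11*omega)/omega=22*sinc(11*omega/pi)

Answer: 2*sin(11*omega)/omega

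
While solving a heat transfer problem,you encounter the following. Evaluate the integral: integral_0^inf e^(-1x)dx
integral_0^inf e^(-1x) dx=[-1/1*e^(-1x)]_0^inf
=0 - (-1/1)=1/1

Answer: 1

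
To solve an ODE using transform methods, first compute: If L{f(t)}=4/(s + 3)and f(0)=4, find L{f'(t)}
L{f'(t)} = s·F(s) - f(0) = 4s/(s+3)-4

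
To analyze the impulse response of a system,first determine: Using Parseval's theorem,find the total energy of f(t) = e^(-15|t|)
Parseval's theorem: E = integral |f(t)|^2 dt = (1/2pi) integral |F(omega)|^2 domega
E = integral_{-inf}^{inf} e^(-30|t|) dt = 2*integral_0^inf e^(-30t) dt = 2/(2*15) = 1/15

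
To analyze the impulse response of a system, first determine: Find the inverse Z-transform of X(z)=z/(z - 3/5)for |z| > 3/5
Standard pair: z/(z-a) <-> a^n*u[n] for causal signals
With a=3/5: x[n]=(3/5)^n*u[n]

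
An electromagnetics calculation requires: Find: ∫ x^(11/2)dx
Power rule: ∫ x^(11/2) dx = x^(13/2)/(13/2)+C

Answer: (2/13)·x^(13/2)+C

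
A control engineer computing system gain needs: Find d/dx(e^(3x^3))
Chain rule: d/dx[e^u] = e^u · u' where u = 3x^3
u' = 9x^2

Answer: 9x^2·e^(3x^3)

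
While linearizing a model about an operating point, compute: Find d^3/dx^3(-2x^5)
Apply power rule 3 times:
d^1: -10x^4
d^2: -40x^3
d^3: -120x^2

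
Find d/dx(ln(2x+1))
Chain rule: d/dx[ln(u)] = u'/u where u = 2x + 1
u' = 2

Answer: (2)/(2x + 1)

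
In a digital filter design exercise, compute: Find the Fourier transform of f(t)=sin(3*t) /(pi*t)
sin(W * t)/(pi * t)=(W/pi) * sinc(W * t/pi) is the impulse response of the ideal low-pass filter with cutoff W (here W=3).
Its Fourier transform is a rectangular function:
F(omega)=1 for |omega| < 3, 0 otherwise

Answer: rect(omega/6) [i.e., 1 for |omega| < 3, 0 otherwise]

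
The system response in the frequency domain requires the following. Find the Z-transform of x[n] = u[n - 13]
Using the time-shift property: Z{u[n-13]}=z^(-13) * z/(z-1)
=z^(-12)/(z-1)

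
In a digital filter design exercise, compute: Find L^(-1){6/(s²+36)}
L^(-1){w/(s² + w²)} = sin(wt)
Here w = 6

Answer: sin(6t)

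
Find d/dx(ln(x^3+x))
Chain rule: d/dx[ln(u)] = u'/u where u = x^3+x
u' = 3x^2+1

Answer: (3x^2+1)/(x^3+x)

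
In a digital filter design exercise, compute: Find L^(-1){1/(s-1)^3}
L^(-1){1/(s-a)^n} = t^(n-1)·e^(at)/(n-1)!
Here a = 1, n = 3: t^2·e^(t)/2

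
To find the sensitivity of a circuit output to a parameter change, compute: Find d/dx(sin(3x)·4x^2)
Product rule: (fg)'=f'g+fg'
f=sin(3x), f'=3·cos(3x)
g=4x^2, g'=8x

Answer: 12·cos(3x)·x^2+8·sin(3x)·x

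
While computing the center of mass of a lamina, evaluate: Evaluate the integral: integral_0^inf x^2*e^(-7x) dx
This is a Gamma integral. Substitute u = 7x (du = 7 dx):
integral_0^inf x^2 * e^(-7x) dx = (1/7^3) integral_0^inf u^2 * e^(-u) du
= Gamma(3)/7^3 = 2!/7^3 = 2/343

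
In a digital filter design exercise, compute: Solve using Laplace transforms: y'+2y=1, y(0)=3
Take L of both sides: sY(s) - 3 + 2Y(s) = 1/s
Y(s)(s + 2) = 1/s + 3
Y(s) = 1/(s(s + 2)) + 3/(s + 2)
Partial fractions: 1/(s(s + 2)) = (1/2)/s - (1/2)/(s + 2)
So Y(s) = (1/2)/s + (5/2)/(s + 2)
Inverse transform (L^(-1){1/s} = 1, L^(-1){1/(s + 2)} = e^(-2t)):

Answer: y(t) = 1/2 + (5/2)·e^(-2t)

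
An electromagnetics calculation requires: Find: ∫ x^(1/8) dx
Power rule: ∫ x^(1/8) dx = x^(9/8)/(9/8)+C

Answer: (8/9)·x^(9/8)+C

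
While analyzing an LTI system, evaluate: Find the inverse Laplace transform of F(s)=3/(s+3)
L^(-1){3/(s-a)}=c·e^(at)
Here a=-3, c=3

Answer: 3e^(-3t)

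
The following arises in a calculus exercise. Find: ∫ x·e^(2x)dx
Integration by parts: u=x, dv=e^(2x) dx
du=dx, v=e^(2x)/2
=x·e^(2x)/2 - ∫ e^(2x)/2 dx
=x·e^(2x)/2 - e^(2x)/4 + C

Answer: e^(2x)(x/2 - 1/4) + C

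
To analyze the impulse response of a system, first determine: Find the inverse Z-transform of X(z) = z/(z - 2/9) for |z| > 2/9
Standard pair: z/(z-a) <-> a^n * u[n] for causal signals
With a=2/9: x[n]=(2/9)^n * u[n]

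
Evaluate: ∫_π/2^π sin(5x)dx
Antiderivative: -cos(5x)/5
Evaluate at bounds: [-cos(5·π)/5] - [-cos(5·π/2)/5]
=(-(-1) + (0))/5=1/5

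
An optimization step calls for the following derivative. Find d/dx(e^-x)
Chain rule: d/dx[e^u] = e^u · u' where u = -x
u' = -1

Answer: -1·e^-x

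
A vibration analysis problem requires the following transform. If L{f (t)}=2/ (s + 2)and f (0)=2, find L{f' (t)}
L{f'(t)} = s·F(s) - f(0) = 2s/(s + 2) - 2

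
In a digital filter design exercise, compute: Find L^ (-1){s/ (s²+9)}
L^(-1){s/(s² + w²)} = cos(wt)
Here w = 3

Answer: cos(3t)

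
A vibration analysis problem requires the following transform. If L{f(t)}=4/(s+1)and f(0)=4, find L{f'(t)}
L{f'(t)}=s·F(s) - f(0)=4s/(s+1)-4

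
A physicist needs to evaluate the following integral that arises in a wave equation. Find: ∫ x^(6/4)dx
Power rule: ∫ x^(3/2) dx = x^(5/2)/(5/2)+C

Answer: (2/5)·x^(5/2)+C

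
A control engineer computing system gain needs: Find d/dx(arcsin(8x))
d/dx[arcsin(u)]=u'/√(1-u²), u=8x, u'=8

Answer: 8/√(1 - 64x²)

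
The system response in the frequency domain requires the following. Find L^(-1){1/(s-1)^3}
L^(-1){1/(s-a)^n} = t^(n-1)·e^(at)/(n-1)!
Here a = 1, n = 3: t^2·e^(t)/2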